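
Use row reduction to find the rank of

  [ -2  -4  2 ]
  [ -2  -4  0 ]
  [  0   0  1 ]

R1 -> -1/2·R1
  [  1   2  -1 ]
  [ -2  -4   0 ]
  [  0   0   1 ]
R2 -> R2 + 2·R1
  [ 1  2  -1 ]
  [ 0  0  -2 ]
  [ 0  0   1 ]
R2 -> -1/2·R2
  [ 1  2  -1 ]
  [ 0  0   1 ]
  [ 0  0   1 ]
R3 -> R3 − R2
  [ 1  2  -1 ]
  [ 0  0   1 ]
  [ 0  0   0 ]
R1 -> R1 + R2
  [ 1  2  0 ]
  [ 0  0  1 ]
  [ 0  0  0 ]
The reduced form has 2 nonzero rows.

rank = 2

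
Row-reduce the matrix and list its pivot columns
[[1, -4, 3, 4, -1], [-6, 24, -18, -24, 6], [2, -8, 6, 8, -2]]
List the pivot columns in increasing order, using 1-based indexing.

1

Add 6 times ρ1 to ρ2.
Subtract 2 times ρ1 from ρ3.
Pivot columns are the columns containing a leading 1.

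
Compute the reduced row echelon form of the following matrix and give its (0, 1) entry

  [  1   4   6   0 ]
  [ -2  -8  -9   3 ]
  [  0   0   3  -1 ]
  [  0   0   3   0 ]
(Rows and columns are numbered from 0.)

4

Add 2 times r1 to r2.
  [ 1  4  6   0 ]
  [ 0  0  3   3 ]
  [ 0  0  3  -1 ]
  [ 0  0  3   0 ]
Multiply r2 by 1/3.
  [ 1  4  6   0 ]
  [ 0  0  1   1 ]
  [ 0  0  3  -1 ]
  [ 0  0  3   0 ]
Subtract 3 times r2 from r3.
  [ 1  4  6   0 ]
  [ 0  0  1   1 ]
  [ 0  0  0  -4 ]
  [ 0  0  3   0 ]
Subtract 3 times r2 from r4.
  [ 1  4  6   0 ]
  [ 0  0  1   1 ]
  [ 0  0  0  -4 ]
  [ 0  0  0  -3 ]
Multiply r3 by -1/4.
  [ 1  4  6   0 ]
  [ 0  0  1   1 ]
  [ 0  0  0   1 ]
  [ 0  0  0  -3 ]
Add 3 times r3 to r4.
  [ 1  4  6  0 ]
  [ 0  0  1  1 ]
  [ 0  0  0  1 ]
  [ 0  0  0  0 ]
Subtract r3 from r2.
  [ 1  4  6  0 ]
  [ 0  0  1  0 ]
  [ 0  0  0  1 ]
  [ 0  0  0  0 ]
Subtract 6 times r2 from r1.
  [ 1  4  0  0 ]
  [ 0  0  1  0 ]
  [ 0  0  0  1 ]
  [ 0  0  0  0 ]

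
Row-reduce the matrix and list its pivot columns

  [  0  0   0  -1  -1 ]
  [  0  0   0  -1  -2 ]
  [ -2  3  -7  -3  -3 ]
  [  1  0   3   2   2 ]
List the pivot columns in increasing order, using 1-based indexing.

r1 ↔ r3
  [ -2  3  -7  -3  -3 ]
  [  0  0   0  -1  -2 ]
  [  0  0   0  -1  -1 ]
  [  1  0   3   2   2 ]
r1 ← -1/2·r1
  [ 1  -3/2  7/2  3/2  3/2 ]
  [ 0     0    0   -1   -2 ]
  [ 0     0    0   -1   -1 ]
  [ 1     0    3    2    2 ]
r4 ← r4 − r1
  [ 1  -3/2   7/2  3/2  3/2 ]
  [ 0     0     0   -1   -2 ]
  [ 0     0     0   -1   -1 ]
  [ 0   3/2  -1/2  1/2  1/2 ]
r2 ↔ r4
  [ 1  -3/2   7/2  3/2  3/2 ]
  [ 0   3/2  -1/2  1/2  1/2 ]
  [ 0     0     0   -1   -1 ]
  [ 0     0     0   -1   -2 ]
r2 ← 2/3·r2
  [ 1  -3/2   7/2  3/2  3/2 ]
  [ 0     1  -1/3  1/3  1/3 ]
  [ 0     0     0   -1   -1 ]
  [ 0     0     0   -1   -2 ]
r3 ← -1·r3
  [ 1  -3/2   7/2  3/2  3/2 ]
  [ 0     1  -1/3  1/3  1/3 ]
  [ 0     0     0    1    1 ]
  [ 0     0     0   -1   -2 ]
r4 ← r4 + r3
  [ 1  -3/2   7/2  3/2  3/2 ]
  [ 0     1  -1/3  1/3  1/3 ]
  [ 0     0     0    1    1 ]
  [ 0     0     0    0   -1 ]
r4 ← -1·r4
  [ 1  -3/2   7/2  3/2  3/2 ]
  [ 0     1  -1/3  1/3  1/3 ]
  [ 0     0     0    1    1 ]
  [ 0     0     0    0    1 ]
r3 ← r3 − r4
  [ 1  -3/2   7/2  3/2  3/2 ]
  [ 0     1  -1/3  1/3  1/3 ]
  [ 0     0     0    1    0 ]
  [ 0     0     0    0    1 ]
r2 ← r2 − 1/3·r4
  [ 1  -3/2   7/2  3/2  3/2 ]
  [ 0     1  -1/3  1/3    0 ]
  [ 0     0     0    1    0 ]
  [ 0     0     0    0    1 ]
r1 ← r1 − 3/2·r4
  [ 1  -3/2   7/2  3/2  0 ]
  [ 0     1  -1/3  1/3  0 ]
  [ 0     0     0    1  0 ]
  [ 0     0     0    0  1 ]
r2 ← r2 − 1/3·r3
  [ 1  -3/2   7/2  3/2  0 ]
  [ 0     1  -1/3    0  0 ]
  [ 0     0     0    1  0 ]
  [ 0     0     0    0  1 ]
r1 ← r1 − 3/2·r3
  [ 1  -3/2   7/2  0  0 ]
  [ 0     1  -1/3  0  0 ]
  [ 0     0     0  1  0 ]
  [ 0     0     0  0  1 ]
r1 ← r1 + 3/2·r2
  [ 1  0     3  0  0 ]
  [ 0  1  -1/3  0  0 ]
  [ 0  0     0  1  0 ]
  [ 0  0     0  0  1 ]
Pivot columns are the columns containing a leading 1.

1, 2, 4, 5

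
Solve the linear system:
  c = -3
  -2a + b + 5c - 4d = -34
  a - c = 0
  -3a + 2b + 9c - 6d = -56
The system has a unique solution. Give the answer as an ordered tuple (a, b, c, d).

Form the augmented matrix and row-reduce:
  [  0  0   1   0  |   -3 ]
  [ -2  1   5  -4  |  -34 ]
  [  1  0  -1   0  |    0 ]
  [ -3  2   9  -6  |  -56 ]
ρ1 <-> ρ2
  [ -2  1   5  -4  |  -34 ]
  [  0  0   1   0  |   -3 ]
  [  1  0  -1   0  |    0 ]
  [ -3  2   9  -6  |  -56 ]
ρ1 := -1/2·ρ1
  [  1  -1/2  -5/2   2  |   17 ]
  [  0     0     1   0  |   -3 ]
  [  1     0    -1   0  |    0 ]
  [ -3     2     9  -6  |  -56 ]
ρ3 := ρ3 − ρ1
  [  1  -1/2  -5/2   2  |   17 ]
  [  0     0     1   0  |   -3 ]
  [  0   1/2   3/2  -2  |  -17 ]
  [ -3     2     9  -6  |  -56 ]
ρ4 := ρ4 + 3·ρ1
  [ 1  -1/2  -5/2   2  |   17 ]
  [ 0     0     1   0  |   -3 ]
  [ 0   1/2   3/2  -2  |  -17 ]
  [ 0   1/2   3/2   0  |   -5 ]
ρ2 <-> ρ3
  [ 1  -1/2  -5/2   2  |   17 ]
  [ 0   1/2   3/2  -2  |  -17 ]
  [ 0     0     1   0  |   -3 ]
  [ 0   1/2   3/2   0  |   -5 ]
ρ2 := 2·ρ2
  [ 1  -1/2  -5/2   2  |   17 ]
  [ 0     1     3  -4  |  -34 ]
  [ 0     0     1   0  |   -3 ]
  [ 0   1/2   3/2   0  |   -5 ]
ρ4 := ρ4 − 1/2·ρ2
  [ 1  -1/2  -5/2   2  |   17 ]
  [ 0     1     3  -4  |  -34 ]
  [ 0     0     1   0  |   -3 ]
  [ 0     0     0   2  |   12 ]
ρ4 := 1/2·ρ4
  [ 1  -1/2  -5/2   2  |   17 ]
  [ 0     1     3  -4  |  -34 ]
  [ 0     0     1   0  |   -3 ]
  [ 0     0     0   1  |    6 ]
ρ2 := ρ2 + 4·ρ4
  [ 1  -1/2  -5/2  2  |   17 ]
  [ 0     1     3  0  |  -10 ]
  [ 0     0     1  0  |   -3 ]
  [ 0     0     0  1  |    6 ]
ρ1 := ρ1 − 2·ρ4
  [ 1  -1/2  -5/2  0  |    5 ]
  [ 0     1     3  0  |  -10 ]
  [ 0     0     1  0  |   -3 ]
  [ 0     0     0  1  |    6 ]
ρ2 := ρ2 − 3·ρ3
  [ 1  -1/2  -5/2  0  |   5 ]
  [ 0     1     0  0  |  -1 ]
  [ 0     0     1  0  |  -3 ]
  [ 0     0     0  1  |   6 ]
ρ1 := ρ1 + 5/2·ρ3
  [ 1  -1/2  0  0  |  -5/2 ]
  [ 0     1  0  0  |    -1 ]
  [ 0     0  1  0  |    -3 ]
  [ 0     0  0  1  |     6 ]
ρ1 := ρ1 + 1/2·ρ2
  [ 1  0  0  0  |  -3 ]
  [ 0  1  0  0  |  -1 ]
  [ 0  0  1  0  |  -3 ]
  [ 0  0  0  1  |   6 ]
Reading off the last column: a = -3, b = -1, c = -3, d = 6.

(-3, -1, -3, 6)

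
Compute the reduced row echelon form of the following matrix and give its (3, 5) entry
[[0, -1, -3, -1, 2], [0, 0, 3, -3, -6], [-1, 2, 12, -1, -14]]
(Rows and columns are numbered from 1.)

-2

ρ1 ↔ ρ3
  [ -1   2  12  -1  -14 ]
  [  0   0   3  -3   -6 ]
  [  0  -1  -3  -1    2 ]
ρ1 → -1·ρ1
  [ 1  -2  -12   1  14 ]
  [ 0   0    3  -3  -6 ]
  [ 0  -1   -3  -1   2 ]
ρ2 ↔ ρ3
  [ 1  -2  -12   1  14 ]
  [ 0  -1   -3  -1   2 ]
  [ 0   0    3  -3  -6 ]
ρ2 → -1·ρ2
  [ 1  -2  -12   1  14 ]
  [ 0   1    3   1  -2 ]
  [ 0   0    3  -3  -6 ]
ρ3 → 1/3·ρ3
  [ 1  -2  -12   1  14 ]
  [ 0   1    3   1  -2 ]
  [ 0   0    1  -1  -2 ]
ρ2 → ρ2 − 3·ρ3
  [ 1  -2  -12   1  14 ]
  [ 0   1    0   4   4 ]
  [ 0   0    1  -1  -2 ]
ρ1 → ρ1 + 12·ρ3
  [ 1  -2  0  -11  -10 ]
  [ 0   1  0    4    4 ]
  [ 0   0  1   -1   -2 ]
ρ1 → ρ1 + 2·ρ2
  [ 1  0  0  -3  -2 ]
  [ 0  1  0   4   4 ]
  [ 0  0  1  -1  -2 ]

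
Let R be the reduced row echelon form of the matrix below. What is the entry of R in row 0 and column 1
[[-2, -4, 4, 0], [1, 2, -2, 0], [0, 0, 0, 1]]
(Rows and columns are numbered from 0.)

Multiply r1 by -1/2.
  [ 1  2  -2  0 ]
  [ 1  2  -2  0 ]
  [ 0  0   0  1 ]
Subtract r1 from r2.
  [ 1  2  -2  0 ]
  [ 0  0   0  0 ]
  [ 0  0   0  1 ]
Swap r2 and r3.
  [ 1  2  -2  0 ]
  [ 0  0   0  1 ]
  [ 0  0   0  0 ]

2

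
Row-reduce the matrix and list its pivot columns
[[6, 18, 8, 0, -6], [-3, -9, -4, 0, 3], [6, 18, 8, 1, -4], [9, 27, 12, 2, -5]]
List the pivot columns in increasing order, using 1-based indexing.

ρ1 ← 1/6·ρ1
  [  1   3  4/3  0  -1 ]
  [ -3  -9   -4  0   3 ]
  [  6  18    8  1  -4 ]
  [  9  27   12  2  -5 ]
ρ2 ← ρ2 + 3·ρ1
  [ 1   3  4/3  0  -1 ]
  [ 0   0    0  0   0 ]
  [ 6  18    8  1  -4 ]
  [ 9  27   12  2  -5 ]
ρ3 ← ρ3 − 6·ρ1
  [ 1   3  4/3  0  -1 ]
  [ 0   0    0  0   0 ]
  [ 0   0    0  1   2 ]
  [ 9  27   12  2  -5 ]
ρ4 ← ρ4 − 9·ρ1
  [ 1  3  4/3  0  -1 ]
  [ 0  0    0  0   0 ]
  [ 0  0    0  1   2 ]
  [ 0  0    0  2   4 ]
ρ2 <=> ρ3
  [ 1  3  4/3  0  -1 ]
  [ 0  0    0  1   2 ]
  [ 0  0    0  0   0 ]
  [ 0  0    0  2   4 ]
ρ4 ← ρ4 − 2·ρ2
  [ 1  3  4/3  0  -1 ]
  [ 0  0    0  1   2 ]
  [ 0  0    0  0   0 ]
  [ 0  0    0  0   0 ]
Pivot columns are the columns containing a leading 1.

1, 4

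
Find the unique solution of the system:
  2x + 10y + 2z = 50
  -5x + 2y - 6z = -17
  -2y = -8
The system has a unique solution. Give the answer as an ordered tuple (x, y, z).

Form the augmented matrix and row-reduce:
  [  2  10   2  |   50 ]
  [ -5   2  -6  |  -17 ]
  [  0  -2   0  |   -8 ]
R1 → 1/2·R1
  [  1   5   1  |   25 ]
  [ -5   2  -6  |  -17 ]
  [  0  -2   0  |   -8 ]
R2 → R2 + 5·R1
  [ 1   5   1  |   25 ]
  [ 0  27  -1  |  108 ]
  [ 0  -2   0  |   -8 ]
R2 → 1/27·R2
  [ 1   5      1  |  25 ]
  [ 0   1  -1/27  |   4 ]
  [ 0  -2      0  |  -8 ]
R3 → R3 + 2·R2
  [ 1  5      1  |  25 ]
  [ 0  1  -1/27  |   4 ]
  [ 0  0  -2/27  |   0 ]
R3 → -27/2·R3
  [ 1  5      1  |  25 ]
  [ 0  1  -1/27  |   4 ]
  [ 0  0      1  |   0 ]
R2 → R2 + 1/27·R3
  [ 1  5  1  |  25 ]
  [ 0  1  0  |   4 ]
  [ 0  0  1  |   0 ]
R1 → R1 − R3
  [ 1  5  0  |  25 ]
  [ 0  1  0  |   4 ]
  [ 0  0  1  |   0 ]
R1 → R1 − 5·R2
  [ 1  0  0  |  5 ]
  [ 0  1  0  |  4 ]
  [ 0  0  1  |  0 ]
Reading off the last column: x = 5, y = 4, z = 0.

(5, 4, 0)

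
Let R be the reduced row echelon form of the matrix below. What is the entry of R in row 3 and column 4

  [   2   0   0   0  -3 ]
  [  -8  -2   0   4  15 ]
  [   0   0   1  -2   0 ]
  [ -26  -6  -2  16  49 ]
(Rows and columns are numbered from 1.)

ρ1 := 1/2·ρ1
  [   1   0   0   0  -3/2 ]
  [  -8  -2   0   4    15 ]
  [   0   0   1  -2     0 ]
  [ -26  -6  -2  16    49 ]
ρ2 := ρ2 + 8·ρ1
  [   1   0   0   0  -3/2 ]
  [   0  -2   0   4     3 ]
  [   0   0   1  -2     0 ]
  [ -26  -6  -2  16    49 ]
ρ4 := ρ4 + 26·ρ1
  [ 1   0   0   0  -3/2 ]
  [ 0  -2   0   4     3 ]
  [ 0   0   1  -2     0 ]
  [ 0  -6  -2  16    10 ]
ρ2 := -1/2·ρ2
  [ 1   0   0   0  -3/2 ]
  [ 0   1   0  -2  -3/2 ]
  [ 0   0   1  -2     0 ]
  [ 0  -6  -2  16    10 ]
ρ4 := ρ4 + 6·ρ2
  [ 1  0   0   0  -3/2 ]
  [ 0  1   0  -2  -3/2 ]
  [ 0  0   1  -2     0 ]
  [ 0  0  -2   4     1 ]
ρ4 := ρ4 + 2·ρ3
  [ 1  0  0   0  -3/2 ]
  [ 0  1  0  -2  -3/2 ]
  [ 0  0  1  -2     0 ]
  [ 0  0  0   0     1 ]
ρ2 := ρ2 + 3/2·ρ4
  [ 1  0  0   0  -3/2 ]
  [ 0  1  0  -2     0 ]
  [ 0  0  1  -2     0 ]
  [ 0  0  0   0     1 ]
ρ1 := ρ1 + 3/2·ρ4
  [ 1  0  0   0  0 ]
  [ 0  1  0  -2  0 ]
  [ 0  0  1  -2  0 ]
  [ 0  0  0   0  1 ]

-2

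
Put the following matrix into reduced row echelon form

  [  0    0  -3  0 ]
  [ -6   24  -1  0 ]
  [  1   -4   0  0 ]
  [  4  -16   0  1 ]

[[1, -4, 0, 0], [0, 0, 1, 0], [0, 0, 0, 1], [0, 0, 0, 0]]

ρ1 <=> ρ2
  [ -6   24  -1  0 ]
  [  0    0  -3  0 ]
  [  1   -4   0  0 ]
  [  4  -16   0  1 ]
ρ1 → -1/6·ρ1
  [ 1   -4  1/6  0 ]
  [ 0    0   -3  0 ]
  [ 1   -4    0  0 ]
  [ 4  -16    0  1 ]
ρ3 → ρ3 − ρ1
  [ 1   -4   1/6  0 ]
  [ 0    0    -3  0 ]
  [ 0    0  -1/6  0 ]
  [ 4  -16     0  1 ]
ρ4 → ρ4 − 4·ρ1
  [ 1  -4   1/6  0 ]
  [ 0   0    -3  0 ]
  [ 0   0  -1/6  0 ]
  [ 0   0  -2/3  1 ]
ρ2 → -1/3·ρ2
  [ 1  -4   1/6  0 ]
  [ 0   0     1  0 ]
  [ 0   0  -1/6  0 ]
  [ 0   0  -2/3  1 ]
ρ3 → ρ3 + 1/6·ρ2
  [ 1  -4   1/6  0 ]
  [ 0   0     1  0 ]
  [ 0   0     0  0 ]
  [ 0   0  -2/3  1 ]
ρ4 → ρ4 + 2/3·ρ2
  [ 1  -4  1/6  0 ]
  [ 0   0    1  0 ]
  [ 0   0    0  0 ]
  [ 0   0    0  1 ]
ρ3 <=> ρ4
  [ 1  -4  1/6  0 ]
  [ 0   0    1  0 ]
  [ 0   0    0  1 ]
  [ 0   0    0  0 ]
ρ1 → ρ1 − 1/6·ρ2
  [ 1  -4  0  0 ]
  [ 0   0  1  0 ]
  [ 0   0  0  1 ]
  [ 0   0  0  0 ]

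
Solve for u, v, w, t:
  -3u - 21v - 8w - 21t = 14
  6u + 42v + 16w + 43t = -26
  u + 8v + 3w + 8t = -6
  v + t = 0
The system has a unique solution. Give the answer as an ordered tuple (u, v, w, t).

(6, -2, -4, 2)

Form the augmented matrix and row-reduce:
  [ -3  -21  -8  -21  |   14 ]
  [  6   42  16   43  |  -26 ]
  [  1    8   3    8  |   -6 ]
  [  0    1   0    1  |    0 ]
r1 → -1/3·r1
r2 → r2 − 6·r1
r3 → r3 − r1
r2 <-> r3
r4 → r4 − r2
r3 <-> r4
r3 → -3·r3
r2 → r2 − r4
r1 → r1 − 7·r4
r2 → r2 − 1/3·r3
r1 → r1 − 8/3·r3
r1 → r1 − 7·r2
Reading off the last column: u = 6, v = -2, w = -4, t = 2.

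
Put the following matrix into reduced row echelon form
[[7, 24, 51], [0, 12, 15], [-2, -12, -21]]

[[1, 0, 3], [0, 1, 5/4], [0, 0, 0]]

ρ1 → 1/7·ρ1
  [  1  24/7  51/7 ]
  [  0    12    15 ]
  [ -2   -12   -21 ]
ρ3 → ρ3 + 2·ρ1
  [ 1   24/7   51/7 ]
  [ 0     12     15 ]
  [ 0  -36/7  -45/7 ]
ρ2 → 1/12·ρ2
  [ 1   24/7   51/7 ]
  [ 0      1    5/4 ]
  [ 0  -36/7  -45/7 ]
ρ3 → ρ3 + 36/7·ρ2
  [ 1  24/7  51/7 ]
  [ 0     1   5/4 ]
  [ 0     0     0 ]
ρ1 → ρ1 − 24/7·ρ2
  [ 1  0    3 ]
  [ 0  1  5/4 ]
  [ 0  0    0 ]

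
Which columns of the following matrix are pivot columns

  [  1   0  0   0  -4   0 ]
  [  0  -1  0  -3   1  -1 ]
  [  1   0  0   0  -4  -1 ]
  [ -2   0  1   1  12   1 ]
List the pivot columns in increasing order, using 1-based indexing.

R3 -> R3 − R1
  [  1   0  0   0  -4   0 ]
  [  0  -1  0  -3   1  -1 ]
  [  0   0  0   0   0  -1 ]
  [ -2   0  1   1  12   1 ]
R4 -> R4 + 2·R1
  [ 1   0  0   0  -4   0 ]
  [ 0  -1  0  -3   1  -1 ]
  [ 0   0  0   0   0  -1 ]
  [ 0   0  1   1   4   1 ]
R2 -> -1·R2
  [ 1  0  0  0  -4   0 ]
  [ 0  1  0  3  -1   1 ]
  [ 0  0  0  0   0  -1 ]
  [ 0  0  1  1   4   1 ]
R3 <=> R4
  [ 1  0  0  0  -4   0 ]
  [ 0  1  0  3  -1   1 ]
  [ 0  0  1  1   4   1 ]
  [ 0  0  0  0   0  -1 ]
R4 -> -1·R4
  [ 1  0  0  0  -4  0 ]
  [ 0  1  0  3  -1  1 ]
  [ 0  0  1  1   4  1 ]
  [ 0  0  0  0   0  1 ]
R3 -> R3 − R4
  [ 1  0  0  0  -4  0 ]
  [ 0  1  0  3  -1  1 ]
  [ 0  0  1  1   4  0 ]
  [ 0  0  0  0   0  1 ]
R2 -> R2 − R4
  [ 1  0  0  0  -4  0 ]
  [ 0  1  0  3  -1  0 ]
  [ 0  0  1  1   4  0 ]
  [ 0  0  0  0   0  1 ]
Pivot columns are the columns containing a leading 1.

1, 2, 3, 6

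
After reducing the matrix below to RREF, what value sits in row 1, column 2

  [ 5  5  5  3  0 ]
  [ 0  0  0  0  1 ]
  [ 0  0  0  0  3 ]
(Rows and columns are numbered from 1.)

1

R1 ← 1/5·R1
  [ 1  1  1  3/5  0 ]
  [ 0  0  0    0  1 ]
  [ 0  0  0    0  3 ]
R3 ← R3 − 3·R2
  [ 1  1  1  3/5  0 ]
  [ 0  0  0    0  1 ]
  [ 0  0  0    0  0 ]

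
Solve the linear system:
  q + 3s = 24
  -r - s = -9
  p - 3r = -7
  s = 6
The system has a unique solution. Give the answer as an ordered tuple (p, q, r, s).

Form the augmented matrix and row-reduce:
  [ 0  1   0   3  |  24 ]
  [ 0  0  -1  -1  |  -9 ]
  [ 1  0  -3   0  |  -7 ]
  [ 0  0   0   1  |   6 ]
R1 <-> R3
  [ 1  0  -3   0  |  -7 ]
  [ 0  0  -1  -1  |  -9 ]
  [ 0  1   0   3  |  24 ]
  [ 0  0   0   1  |   6 ]
R2 <-> R3
  [ 1  0  -3   0  |  -7 ]
  [ 0  1   0   3  |  24 ]
  [ 0  0  -1  -1  |  -9 ]
  [ 0  0   0   1  |   6 ]
R3 -> -1·R3
  [ 1  0  -3  0  |  -7 ]
  [ 0  1   0  3  |  24 ]
  [ 0  0   1  1  |   9 ]
  [ 0  0   0  1  |   6 ]
R3 -> R3 − R4
  [ 1  0  -3  0  |  -7 ]
  [ 0  1   0  3  |  24 ]
  [ 0  0   1  0  |   3 ]
  [ 0  0   0  1  |   6 ]
R2 -> R2 − 3·R4
  [ 1  0  -3  0  |  -7 ]
  [ 0  1   0  0  |   6 ]
  [ 0  0   1  0  |   3 ]
  [ 0  0   0  1  |   6 ]
R1 -> R1 + 3·R3
  [ 1  0  0  0  |  2 ]
  [ 0  1  0  0  |  6 ]
  [ 0  0  1  0  |  3 ]
  [ 0  0  0  1  |  6 ]
Reading off the last column: p = 2, q = 6, r = 3, s = 6.

(2, 6, 3, 6)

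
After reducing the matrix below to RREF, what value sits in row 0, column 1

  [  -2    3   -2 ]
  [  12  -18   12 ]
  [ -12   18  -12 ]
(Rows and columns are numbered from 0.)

-3/2

R1 → -1/2·R1
  [   1  -3/2    1 ]
  [  12   -18   12 ]
  [ -12    18  -12 ]
R2 → R2 − 12·R1
  [   1  -3/2    1 ]
  [   0     0    0 ]
  [ -12    18  -12 ]
R3 → R3 + 12·R1
  [ 1  -3/2  1 ]
  [ 0     0  0 ]
  [ 0     0  0 ]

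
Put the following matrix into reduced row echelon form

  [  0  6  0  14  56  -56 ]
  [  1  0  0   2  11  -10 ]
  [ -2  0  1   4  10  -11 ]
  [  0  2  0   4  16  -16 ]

R1 <=> R2
  [  1  0  0   2  11  -10 ]
  [  0  6  0  14  56  -56 ]
  [ -2  0  1   4  10  -11 ]
  [  0  2  0   4  16  -16 ]
R3 → R3 + 2·R1
  [ 1  0  0   2  11  -10 ]
  [ 0  6  0  14  56  -56 ]
  [ 0  0  1   8  32  -31 ]
  [ 0  2  0   4  16  -16 ]
R2 → 1/6·R2
  [ 1  0  0    2    11    -10 ]
  [ 0  1  0  7/3  28/3  -28/3 ]
  [ 0  0  1    8    32    -31 ]
  [ 0  2  0    4    16    -16 ]
R4 → R4 − 2·R2
  [ 1  0  0     2    11    -10 ]
  [ 0  1  0   7/3  28/3  -28/3 ]
  [ 0  0  1     8    32    -31 ]
  [ 0  0  0  -2/3  -8/3    8/3 ]
R4 → -3/2·R4
  [ 1  0  0    2    11    -10 ]
  [ 0  1  0  7/3  28/3  -28/3 ]
  [ 0  0  1    8    32    -31 ]
  [ 0  0  0    1     4     -4 ]
R3 → R3 − 8·R4
  [ 1  0  0    2    11    -10 ]
  [ 0  1  0  7/3  28/3  -28/3 ]
  [ 0  0  1    0     0      1 ]
  [ 0  0  0    1     4     -4 ]
R2 → R2 − 7/3·R4
  [ 1  0  0  2  11  -10 ]
  [ 0  1  0  0   0    0 ]
  [ 0  0  1  0   0    1 ]
  [ 0  0  0  1   4   -4 ]
R1 → R1 − 2·R4
  [ 1  0  0  0  3  -2 ]
  [ 0  1  0  0  0   0 ]
  [ 0  0  1  0  0   1 ]
  [ 0  0  0  1  4  -4 ]

[[1, 0, 0, 0, 3, -2], [0, 1, 0, 0, 0, 0], [0, 0, 1, 0, 0, 1], [0, 0, 0, 1, 4, -4]]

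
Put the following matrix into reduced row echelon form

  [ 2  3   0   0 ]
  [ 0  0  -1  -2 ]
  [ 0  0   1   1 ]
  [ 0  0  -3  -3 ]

[[1, 3/2, 0, 0], [0, 0, 1, 0], [0, 0, 0, 1], [0, 0, 0, 0]]

Multiply R1 by 1/2.
  [ 1  3/2   0   0 ]
  [ 0    0  -1  -2 ]
  [ 0    0   1   1 ]
  [ 0    0  -3  -3 ]
Multiply R2 by -1.
  [ 1  3/2   0   0 ]
  [ 0    0   1   2 ]
  [ 0    0   1   1 ]
  [ 0    0  -3  -3 ]
Subtract R2 from R3.
  [ 1  3/2   0   0 ]
  [ 0    0   1   2 ]
  [ 0    0   0  -1 ]
  [ 0    0  -3  -3 ]
Add 3 times R2 to R4.
  [ 1  3/2  0   0 ]
  [ 0    0  1   2 ]
  [ 0    0  0  -1 ]
  [ 0    0  0   3 ]
Multiply R3 by -1.
  [ 1  3/2  0  0 ]
  [ 0    0  1  2 ]
  [ 0    0  0  1 ]
  [ 0    0  0  3 ]
Subtract 3 times R3 from R4.
  [ 1  3/2  0  0 ]
  [ 0    0  1  2 ]
  [ 0    0  0  1 ]
  [ 0    0  0  0 ]
Subtract 2 times R3 from R2.
  [ 1  3/2  0  0 ]
  [ 0    0  1  0 ]
  [ 0    0  0  1 ]
  [ 0    0  0  0 ]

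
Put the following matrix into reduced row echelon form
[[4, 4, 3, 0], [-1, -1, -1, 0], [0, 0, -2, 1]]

[[1, 1, 0, 0], [0, 0, 1, 0], [0, 0, 0, 1]]

Multiply r1 by 1/4.
  [  1   1  3/4  0 ]
  [ -1  -1   -1  0 ]
  [  0   0   -2  1 ]
Add r1 to r2.
  [ 1  1   3/4  0 ]
  [ 0  0  -1/4  0 ]
  [ 0  0    -2  1 ]
Multiply r2 by -4.
  [ 1  1  3/4  0 ]
  [ 0  0    1  0 ]
  [ 0  0   -2  1 ]
Add 2 times r2 to r3.
  [ 1  1  3/4  0 ]
  [ 0  0    1  0 ]
  [ 0  0    0  1 ]
Subtract 3/4 times r2 from r1.
  [ 1  1  0  0 ]
  [ 0  0  1  0 ]
  [ 0  0  0  1 ]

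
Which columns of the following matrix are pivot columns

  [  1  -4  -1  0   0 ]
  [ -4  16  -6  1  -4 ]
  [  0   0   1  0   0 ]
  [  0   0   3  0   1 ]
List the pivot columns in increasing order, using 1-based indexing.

ρ2 := ρ2 + 4·ρ1
  [ 1  -4   -1  0   0 ]
  [ 0   0  -10  1  -4 ]
  [ 0   0    1  0   0 ]
  [ 0   0    3  0   1 ]
ρ2 := -1/10·ρ2
  [ 1  -4  -1      0    0 ]
  [ 0   0   1  -1/10  2/5 ]
  [ 0   0   1      0    0 ]
  [ 0   0   3      0    1 ]
ρ3 := ρ3 − ρ2
  [ 1  -4  -1      0     0 ]
  [ 0   0   1  -1/10   2/5 ]
  [ 0   0   0   1/10  -2/5 ]
  [ 0   0   3      0     1 ]
ρ4 := ρ4 − 3·ρ2
  [ 1  -4  -1      0     0 ]
  [ 0   0   1  -1/10   2/5 ]
  [ 0   0   0   1/10  -2/5 ]
  [ 0   0   0   3/10  -1/5 ]
ρ3 := 10·ρ3
  [ 1  -4  -1      0     0 ]
  [ 0   0   1  -1/10   2/5 ]
  [ 0   0   0      1    -4 ]
  [ 0   0   0   3/10  -1/5 ]
ρ4 := ρ4 − 3/10·ρ3
  [ 1  -4  -1      0    0 ]
  [ 0   0   1  -1/10  2/5 ]
  [ 0   0   0      1   -4 ]
  [ 0   0   0      0    1 ]
ρ3 := ρ3 + 4·ρ4
  [ 1  -4  -1      0    0 ]
  [ 0   0   1  -1/10  2/5 ]
  [ 0   0   0      1    0 ]
  [ 0   0   0      0    1 ]
ρ2 := ρ2 − 2/5·ρ4
  [ 1  -4  -1      0  0 ]
  [ 0   0   1  -1/10  0 ]
  [ 0   0   0      1  0 ]
  [ 0   0   0      0  1 ]
ρ2 := ρ2 + 1/10·ρ3
  [ 1  -4  -1  0  0 ]
  [ 0   0   1  0  0 ]
  [ 0   0   0  1  0 ]
  [ 0   0   0  0  1 ]
ρ1 := ρ1 + ρ2
  [ 1  -4  0  0  0 ]
  [ 0   0  1  0  0 ]
  [ 0   0  0  1  0 ]
  [ 0   0  0  0  1 ]
Pivot columns are the columns containing a leading 1.

1, 3, 4, 5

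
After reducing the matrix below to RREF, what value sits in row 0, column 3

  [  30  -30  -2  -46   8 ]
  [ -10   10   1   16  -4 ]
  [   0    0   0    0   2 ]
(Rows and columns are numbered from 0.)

-7/5

R1 -> 1/30·R1
  [   1  -1  -1/15  -23/15  4/15 ]
  [ -10  10      1      16    -4 ]
  [   0   0      0       0     2 ]
R2 -> R2 + 10·R1
  [ 1  -1  -1/15  -23/15  4/15 ]
  [ 0   0    1/3     2/3  -4/3 ]
  [ 0   0      0       0     2 ]
R2 -> 3·R2
  [ 1  -1  -1/15  -23/15  4/15 ]
  [ 0   0      1       2    -4 ]
  [ 0   0      0       0     2 ]
R3 -> 1/2·R3
  [ 1  -1  -1/15  -23/15  4/15 ]
  [ 0   0      1       2    -4 ]
  [ 0   0      0       0     1 ]
R2 -> R2 + 4·R3
  [ 1  -1  -1/15  -23/15  4/15 ]
  [ 0   0      1       2     0 ]
  [ 0   0      0       0     1 ]
R1 -> R1 − 4/15·R3
  [ 1  -1  -1/15  -23/15  0 ]
  [ 0   0      1       2  0 ]
  [ 0   0      0       0  1 ]
R1 -> R1 + 1/15·R2
  [ 1  -1  0  -7/5  0 ]
  [ 0   0  1     2  0 ]
  [ 0   0  0     0  1 ]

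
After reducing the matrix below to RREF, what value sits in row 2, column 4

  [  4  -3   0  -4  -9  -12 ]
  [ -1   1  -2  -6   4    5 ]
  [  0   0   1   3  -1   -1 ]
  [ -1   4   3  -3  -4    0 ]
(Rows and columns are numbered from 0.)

-1

R1 ← 1/4·R1
R2 ← R2 + R1
R4 ← R4 + R1
R2 ← 4·R2
R4 ← R4 − 13/4·R2
R4 ← R4 − 29·R3
R2 ← R2 + 8·R3
R1 ← R1 + 3/4·R2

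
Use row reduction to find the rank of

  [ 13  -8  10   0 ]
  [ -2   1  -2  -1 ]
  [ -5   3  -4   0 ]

rank = 3

r1 → 1/13·r1
  [  1  -8/13  10/13   0 ]
  [ -2      1     -2  -1 ]
  [ -5      3     -4   0 ]
r2 → r2 + 2·r1
  [  1  -8/13  10/13   0 ]
  [  0  -3/13  -6/13  -1 ]
  [ -5      3     -4   0 ]
r3 → r3 + 5·r1
  [ 1  -8/13  10/13   0 ]
  [ 0  -3/13  -6/13  -1 ]
  [ 0  -1/13  -2/13   0 ]
r2 → -13/3·r2
  [ 1  -8/13  10/13     0 ]
  [ 0      1      2  13/3 ]
  [ 0  -1/13  -2/13     0 ]
r3 → r3 + 1/13·r2
  [ 1  -8/13  10/13     0 ]
  [ 0      1      2  13/3 ]
  [ 0      0      0   1/3 ]
r3 → 3·r3
  [ 1  -8/13  10/13     0 ]
  [ 0      1      2  13/3 ]
  [ 0      0      0     1 ]
r2 → r2 − 13/3·r3
  [ 1  -8/13  10/13  0 ]
  [ 0      1      2  0 ]
  [ 0      0      0  1 ]
r1 → r1 + 8/13·r2
  [ 1  0  2  0 ]
  [ 0  1  2  0 ]
  [ 0  0  0  1 ]
The reduced form has 3 nonzero rows.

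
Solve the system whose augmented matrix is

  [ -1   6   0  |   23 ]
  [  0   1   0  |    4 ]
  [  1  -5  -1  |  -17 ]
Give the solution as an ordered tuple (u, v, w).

(1, 4, -2)

R1 → -1·R1
  [ 1  -6   0  |  -23 ]
  [ 0   1   0  |    4 ]
  [ 1  -5  -1  |  -17 ]
R3 → R3 − R1
  [ 1  -6   0  |  -23 ]
  [ 0   1   0  |    4 ]
  [ 0   1  -1  |    6 ]
R3 → R3 − R2
  [ 1  -6   0  |  -23 ]
  [ 0   1   0  |    4 ]
  [ 0   0  -1  |    2 ]
R3 → -1·R3
  [ 1  -6  0  |  -23 ]
  [ 0   1  0  |    4 ]
  [ 0   0  1  |   -2 ]
R1 → R1 + 6·R2
  [ 1  0  0  |   1 ]
  [ 0  1  0  |   4 ]
  [ 0  0  1  |  -2 ]
Reading off the last column: u = 1, v = 4, w = -2.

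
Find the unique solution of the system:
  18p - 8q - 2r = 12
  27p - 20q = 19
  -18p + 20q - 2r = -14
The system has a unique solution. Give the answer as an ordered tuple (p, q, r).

Form the augmented matrix and row-reduce:
  [  18   -8  -2  |   12 ]
  [  27  -20   0  |   19 ]
  [ -18   20  -2  |  -14 ]
R1 -> 1/18·R1
  [   1  -4/9  -1/9  |  2/3 ]
  [  27   -20     0  |   19 ]
  [ -18    20    -2  |  -14 ]
R2 -> R2 − 27·R1
  [   1  -4/9  -1/9  |  2/3 ]
  [   0    -8     3  |    1 ]
  [ -18    20    -2  |  -14 ]
R3 -> R3 + 18·R1
  [ 1  -4/9  -1/9  |  2/3 ]
  [ 0    -8     3  |    1 ]
  [ 0    12    -4  |   -2 ]
R2 -> -1/8·R2
  [ 1  -4/9  -1/9  |   2/3 ]
  [ 0     1  -3/8  |  -1/8 ]
  [ 0    12    -4  |    -2 ]
R3 -> R3 − 12·R2
  [ 1  -4/9  -1/9  |   2/3 ]
  [ 0     1  -3/8  |  -1/8 ]
  [ 0     0   1/2  |  -1/2 ]
R3 -> 2·R3
  [ 1  -4/9  -1/9  |   2/3 ]
  [ 0     1  -3/8  |  -1/8 ]
  [ 0     0     1  |    -1 ]
R2 -> R2 + 3/8·R3
  [ 1  -4/9  -1/9  |   2/3 ]
  [ 0     1     0  |  -1/2 ]
  [ 0     0     1  |    -1 ]
R1 -> R1 + 1/9·R3
  [ 1  -4/9  0  |   5/9 ]
  [ 0     1  0  |  -1/2 ]
  [ 0     0  1  |    -1 ]
R1 -> R1 + 4/9·R2
  [ 1  0  0  |   1/3 ]
  [ 0  1  0  |  -1/2 ]
  [ 0  0  1  |    -1 ]
Reading off the last column: p = 1/3, q = -1/2, r = -1.

(1/3, -1/2, -1)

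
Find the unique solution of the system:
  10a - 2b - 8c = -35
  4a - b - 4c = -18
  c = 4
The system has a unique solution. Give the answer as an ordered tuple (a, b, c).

(1/2, 4, 4)

Form the augmented matrix and row-reduce:
  [ 10  -2  -8  |  -35 ]
  [  4  -1  -4  |  -18 ]
  [  0   0   1  |    4 ]
Multiply r1 by 1/10.
  [ 1  -1/5  -4/5  |  -7/2 ]
  [ 4    -1    -4  |   -18 ]
  [ 0     0     1  |     4 ]
Subtract 4 times r1 from r2.
  [ 1  -1/5  -4/5  |  -7/2 ]
  [ 0  -1/5  -4/5  |    -4 ]
  [ 0     0     1  |     4 ]
Multiply r2 by -5.
  [ 1  -1/5  -4/5  |  -7/2 ]
  [ 0     1     4  |    20 ]
  [ 0     0     1  |     4 ]
Subtract 4 times r3 from r2.
  [ 1  -1/5  -4/5  |  -7/2 ]
  [ 0     1     0  |     4 ]
  [ 0     0     1  |     4 ]
Add 4/5 times r3 to r1.
  [ 1  -1/5  0  |  -3/10 ]
  [ 0     1  0  |      4 ]
  [ 0     0  1  |      4 ]
Add 1/5 times r2 to r1.
  [ 1  0  0  |  1/2 ]
  [ 0  1  0  |    4 ]
  [ 0  0  1  |    4 ]
Reading off the last column: a = 1/2, b = 4, c = 4.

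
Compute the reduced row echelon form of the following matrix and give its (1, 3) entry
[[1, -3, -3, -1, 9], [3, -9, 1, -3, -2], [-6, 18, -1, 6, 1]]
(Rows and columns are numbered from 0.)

ρ2 ← ρ2 − 3·ρ1
ρ3 ← ρ3 + 6·ρ1
ρ2 ← 1/10·ρ2
ρ3 ← ρ3 + 19·ρ2
ρ3 ← -10·ρ3
ρ2 ← ρ2 + 29/10·ρ3
ρ1 ← ρ1 − 9·ρ3
ρ1 ← ρ1 + 3·ρ2

0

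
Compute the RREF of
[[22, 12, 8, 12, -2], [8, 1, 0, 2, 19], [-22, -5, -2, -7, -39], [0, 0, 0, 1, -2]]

[[1, 0, 0, 0, 3], [0, 1, 0, 0, -1], [0, 0, 1, 0, -4], [0, 0, 0, 1, -2]]

Multiply ρ1 by 1/22.
  [   1  6/11  4/11  6/11  -1/11 ]
  [   8     1     0     2     19 ]
  [ -22    -5    -2    -7    -39 ]
  [   0     0     0     1     -2 ]
Subtract 8 times ρ1 from ρ2.
  [   1    6/11    4/11    6/11   -1/11 ]
  [   0  -37/11  -32/11  -26/11  217/11 ]
  [ -22      -5      -2      -7     -39 ]
  [   0       0       0       1      -2 ]
Add 22 times ρ1 to ρ3.
  [ 1    6/11    4/11    6/11   -1/11 ]
  [ 0  -37/11  -32/11  -26/11  217/11 ]
  [ 0       7       6       5     -41 ]
  [ 0       0       0       1      -2 ]
Multiply ρ2 by -11/37.
  [ 1  6/11   4/11   6/11    -1/11 ]
  [ 0     1  32/37  26/37  -217/37 ]
  [ 0     7      6      5      -41 ]
  [ 0     0      0      1       -2 ]
Subtract 7 times ρ2 from ρ3.
  [ 1  6/11   4/11   6/11    -1/11 ]
  [ 0     1  32/37  26/37  -217/37 ]
  [ 0     0  -2/37   3/37     2/37 ]
  [ 0     0      0      1       -2 ]
Multiply ρ3 by -37/2.
  [ 1  6/11   4/11   6/11    -1/11 ]
  [ 0     1  32/37  26/37  -217/37 ]
  [ 0     0      1   -3/2       -1 ]
  [ 0     0      0      1       -2 ]
Add 3/2 times ρ4 to ρ3.
  [ 1  6/11   4/11   6/11    -1/11 ]
  [ 0     1  32/37  26/37  -217/37 ]
  [ 0     0      1      0       -4 ]
  [ 0     0      0      1       -2 ]
Subtract 26/37 times ρ4 from ρ2.
  [ 1  6/11   4/11  6/11    -1/11 ]
  [ 0     1  32/37     0  -165/37 ]
  [ 0     0      1     0       -4 ]
  [ 0     0      0     1       -2 ]
Subtract 6/11 times ρ4 from ρ1.
  [ 1  6/11   4/11  0        1 ]
  [ 0     1  32/37  0  -165/37 ]
  [ 0     0      1  0       -4 ]
  [ 0     0      0  1       -2 ]
Subtract 32/37 times ρ3 from ρ2.
  [ 1  6/11  4/11  0   1 ]
  [ 0     1     0  0  -1 ]
  [ 0     0     1  0  -4 ]
  [ 0     0     0  1  -2 ]
Subtract 4/11 times ρ3 from ρ1.
  [ 1  6/11  0  0  27/11 ]
  [ 0     1  0  0     -1 ]
  [ 0     0  1  0     -4 ]
  [ 0     0  0  1     -2 ]
Subtract 6/11 times ρ2 from ρ1.
  [ 1  0  0  0   3 ]
  [ 0  1  0  0  -1 ]
  [ 0  0  1  0  -4 ]
  [ 0  0  0  1  -2 ]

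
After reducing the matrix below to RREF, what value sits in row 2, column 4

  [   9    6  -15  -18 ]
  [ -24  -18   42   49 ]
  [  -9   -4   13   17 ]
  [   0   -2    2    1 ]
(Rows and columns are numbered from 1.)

-1/2

ρ1 -> 1/9·ρ1
  [   1  2/3  -5/3  -2 ]
  [ -24  -18    42  49 ]
  [  -9   -4    13  17 ]
  [   0   -2     2   1 ]
ρ2 -> ρ2 + 24·ρ1
  [  1  2/3  -5/3  -2 ]
  [  0   -2     2   1 ]
  [ -9   -4    13  17 ]
  [  0   -2     2   1 ]
ρ3 -> ρ3 + 9·ρ1
  [ 1  2/3  -5/3  -2 ]
  [ 0   -2     2   1 ]
  [ 0    2    -2  -1 ]
  [ 0   -2     2   1 ]
ρ2 -> -1/2·ρ2
  [ 1  2/3  -5/3    -2 ]
  [ 0    1    -1  -1/2 ]
  [ 0    2    -2    -1 ]
  [ 0   -2     2     1 ]
ρ3 -> ρ3 − 2·ρ2
  [ 1  2/3  -5/3    -2 ]
  [ 0    1    -1  -1/2 ]
  [ 0    0     0     0 ]
  [ 0   -2     2     1 ]
ρ4 -> ρ4 + 2·ρ2
  [ 1  2/3  -5/3    -2 ]
  [ 0    1    -1  -1/2 ]
  [ 0    0     0     0 ]
  [ 0    0     0     0 ]
ρ1 -> ρ1 − 2/3·ρ2
  [ 1  0  -1  -5/3 ]
  [ 0  1  -1  -1/2 ]
  [ 0  0   0     0 ]
  [ 0  0   0     0 ]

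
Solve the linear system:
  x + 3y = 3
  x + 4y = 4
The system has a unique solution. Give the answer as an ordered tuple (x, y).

(0, 1)

Form the augmented matrix and row-reduce:
  [ 1  3  |  3 ]
  [ 1  4  |  4 ]
R2 ← R2 − R1
  [ 1  3  |  3 ]
  [ 0  1  |  1 ]
R1 ← R1 − 3·R2
  [ 1  0  |  0 ]
  [ 0  1  |  1 ]
Reading off the last column: x = 0, y = 1.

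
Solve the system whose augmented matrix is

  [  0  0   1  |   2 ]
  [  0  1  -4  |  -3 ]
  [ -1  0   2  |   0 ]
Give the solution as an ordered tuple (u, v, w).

R1 ↔ R3
  [ -1  0   2  |   0 ]
  [  0  1  -4  |  -3 ]
  [  0  0   1  |   2 ]
R1 → -1·R1
  [ 1  0  -2  |   0 ]
  [ 0  1  -4  |  -3 ]
  [ 0  0   1  |   2 ]
R2 → R2 + 4·R3
  [ 1  0  -2  |  0 ]
  [ 0  1   0  |  5 ]
  [ 0  0   1  |  2 ]
R1 → R1 + 2·R3
  [ 1  0  0  |  4 ]
  [ 0  1  0  |  5 ]
  [ 0  0  1  |  2 ]
Reading off the last column: u = 4, v = 5, w = 2.

(4, 5, 2)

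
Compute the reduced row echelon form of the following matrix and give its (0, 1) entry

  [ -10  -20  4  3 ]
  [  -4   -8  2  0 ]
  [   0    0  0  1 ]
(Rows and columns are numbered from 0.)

Multiply R1 by -1/10.
Add 4 times R1 to R2.
Multiply R2 by 5/2.
Add 3 times R3 to R2.
Add 3/10 times R3 to R1.
Add 2/5 times R2 to R1.

2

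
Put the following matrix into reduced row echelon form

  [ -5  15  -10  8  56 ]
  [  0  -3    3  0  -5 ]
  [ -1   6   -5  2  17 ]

[[1, 0, -1, 0, -3], [0, 1, -1, 0, 5/3], [0, 0, 0, 1, 2]]

R1 ← -1/5·R1
  [  1  -3   2  -8/5  -56/5 ]
  [  0  -3   3     0     -5 ]
  [ -1   6  -5     2     17 ]
R3 ← R3 + R1
  [ 1  -3   2  -8/5  -56/5 ]
  [ 0  -3   3     0     -5 ]
  [ 0   3  -3   2/5   29/5 ]
R2 ← -1/3·R2
  [ 1  -3   2  -8/5  -56/5 ]
  [ 0   1  -1     0    5/3 ]
  [ 0   3  -3   2/5   29/5 ]
R3 ← R3 − 3·R2
  [ 1  -3   2  -8/5  -56/5 ]
  [ 0   1  -1     0    5/3 ]
  [ 0   0   0   2/5    4/5 ]
R3 ← 5/2·R3
  [ 1  -3   2  -8/5  -56/5 ]
  [ 0   1  -1     0    5/3 ]
  [ 0   0   0     1      2 ]
R1 ← R1 + 8/5·R3
  [ 1  -3   2  0   -8 ]
  [ 0   1  -1  0  5/3 ]
  [ 0   0   0  1    2 ]
R1 ← R1 + 3·R2
  [ 1  0  -1  0   -3 ]
  [ 0  1  -1  0  5/3 ]
  [ 0  0   0  1    2 ]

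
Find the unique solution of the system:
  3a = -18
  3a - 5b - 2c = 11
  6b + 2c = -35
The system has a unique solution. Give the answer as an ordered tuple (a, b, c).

(-6, -6, 1/2)

Form the augmented matrix and row-reduce:
  [ 3   0   0  |  -18 ]
  [ 3  -5  -2  |   11 ]
  [ 0   6   2  |  -35 ]
ρ1 := 1/3·ρ1
  [ 1   0   0  |   -6 ]
  [ 3  -5  -2  |   11 ]
  [ 0   6   2  |  -35 ]
ρ2 := ρ2 − 3·ρ1
  [ 1   0   0  |   -6 ]
  [ 0  -5  -2  |   29 ]
  [ 0   6   2  |  -35 ]
ρ2 := -1/5·ρ2
  [ 1  0    0  |     -6 ]
  [ 0  1  2/5  |  -29/5 ]
  [ 0  6    2  |    -35 ]
ρ3 := ρ3 − 6·ρ2
  [ 1  0     0  |     -6 ]
  [ 0  1   2/5  |  -29/5 ]
  [ 0  0  -2/5  |   -1/5 ]
ρ3 := -5/2·ρ3
  [ 1  0    0  |     -6 ]
  [ 0  1  2/5  |  -29/5 ]
  [ 0  0    1  |    1/2 ]
ρ2 := ρ2 − 2/5·ρ3
  [ 1  0  0  |   -6 ]
  [ 0  1  0  |   -6 ]
  [ 0  0  1  |  1/2 ]
Reading off the last column: a = -6, b = -6, c = 1/2.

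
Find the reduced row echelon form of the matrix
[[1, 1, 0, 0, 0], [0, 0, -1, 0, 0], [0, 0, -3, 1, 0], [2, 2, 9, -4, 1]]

ρ4 ← ρ4 − 2·ρ1
ρ2 ← -1·ρ2
ρ3 ← ρ3 + 3·ρ2
ρ4 ← ρ4 − 9·ρ2
ρ4 ← ρ4 + 4·ρ3

[[1, 1, 0, 0, 0], [0, 0, 1, 0, 0], [0, 0, 0, 1, 0], [0, 0, 0, 0, 1]]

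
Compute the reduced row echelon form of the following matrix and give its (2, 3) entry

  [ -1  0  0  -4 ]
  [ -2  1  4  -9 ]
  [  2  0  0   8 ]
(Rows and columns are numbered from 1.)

4

Multiply R1 by -1.
  [  1  0  0   4 ]
  [ -2  1  4  -9 ]
  [  2  0  0   8 ]
Add 2 times R1 to R2.
  [ 1  0  0   4 ]
  [ 0  1  4  -1 ]
  [ 2  0  0   8 ]
Subtract 2 times R1 from R3.
  [ 1  0  0   4 ]
  [ 0  1  4  -1 ]
  [ 0  0  0   0 ]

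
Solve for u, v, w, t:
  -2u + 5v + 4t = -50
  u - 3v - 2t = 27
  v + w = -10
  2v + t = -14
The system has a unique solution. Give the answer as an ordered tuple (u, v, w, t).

Form the augmented matrix and row-reduce:
  [ -2   5  0   4  |  -50 ]
  [  1  -3  0  -2  |   27 ]
  [  0   1  1   0  |  -10 ]
  [  0   2  0   1  |  -14 ]
R1 → -1/2·R1
  [ 1  -5/2  0  -2  |   25 ]
  [ 1    -3  0  -2  |   27 ]
  [ 0     1  1   0  |  -10 ]
  [ 0     2  0   1  |  -14 ]
R2 → R2 − R1
  [ 1  -5/2  0  -2  |   25 ]
  [ 0  -1/2  0   0  |    2 ]
  [ 0     1  1   0  |  -10 ]
  [ 0     2  0   1  |  -14 ]
R2 → -2·R2
  [ 1  -5/2  0  -2  |   25 ]
  [ 0     1  0   0  |   -4 ]
  [ 0     1  1   0  |  -10 ]
  [ 0     2  0   1  |  -14 ]
R3 → R3 − R2
  [ 1  -5/2  0  -2  |   25 ]
  [ 0     1  0   0  |   -4 ]
  [ 0     0  1   0  |   -6 ]
  [ 0     2  0   1  |  -14 ]
R4 → R4 − 2·R2
  [ 1  -5/2  0  -2  |  25 ]
  [ 0     1  0   0  |  -4 ]
  [ 0     0  1   0  |  -6 ]
  [ 0     0  0   1  |  -6 ]
R1 → R1 + 2·R4
  [ 1  -5/2  0  0  |  13 ]
  [ 0     1  0  0  |  -4 ]
  [ 0     0  1  0  |  -6 ]
  [ 0     0  0  1  |  -6 ]
R1 → R1 + 5/2·R2
  [ 1  0  0  0  |   3 ]
  [ 0  1  0  0  |  -4 ]
  [ 0  0  1  0  |  -6 ]
  [ 0  0  0  1  |  -6 ]
Reading off the last column: u = 3, v = -4, w = -6, t = -6.

(3, -4, -6, -6)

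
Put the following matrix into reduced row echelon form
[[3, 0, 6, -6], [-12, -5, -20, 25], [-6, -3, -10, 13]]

[[1, 0, 0, 0], [0, 1, 0, -1], [0, 0, 1, -1]]

R1 → 1/3·R1
  [   1   0    2  -2 ]
  [ -12  -5  -20  25 ]
  [  -6  -3  -10  13 ]
R2 → R2 + 12·R1
  [  1   0    2  -2 ]
  [  0  -5    4   1 ]
  [ -6  -3  -10  13 ]
R3 → R3 + 6·R1
  [ 1   0  2  -2 ]
  [ 0  -5  4   1 ]
  [ 0  -3  2   1 ]
R2 → -1/5·R2
  [ 1   0     2    -2 ]
  [ 0   1  -4/5  -1/5 ]
  [ 0  -3     2     1 ]
R3 → R3 + 3·R2
  [ 1  0     2    -2 ]
  [ 0  1  -4/5  -1/5 ]
  [ 0  0  -2/5   2/5 ]
R3 → -5/2·R3
  [ 1  0     2    -2 ]
  [ 0  1  -4/5  -1/5 ]
  [ 0  0     1    -1 ]
R2 → R2 + 4/5·R3
  [ 1  0  2  -2 ]
  [ 0  1  0  -1 ]
  [ 0  0  1  -1 ]
R1 → R1 − 2·R3
  [ 1  0  0   0 ]
  [ 0  1  0  -1 ]
  [ 0  0  1  -1 ]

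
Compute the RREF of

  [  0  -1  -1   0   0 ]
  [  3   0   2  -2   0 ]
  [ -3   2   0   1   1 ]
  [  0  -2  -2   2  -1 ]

R1 <-> R2
  [  3   0   2  -2   0 ]
  [  0  -1  -1   0   0 ]
  [ -3   2   0   1   1 ]
  [  0  -2  -2   2  -1 ]
R1 ← 1/3·R1
  [  1   0  2/3  -2/3   0 ]
  [  0  -1   -1     0   0 ]
  [ -3   2    0     1   1 ]
  [  0  -2   -2     2  -1 ]
R3 ← R3 + 3·R1
  [ 1   0  2/3  -2/3   0 ]
  [ 0  -1   -1     0   0 ]
  [ 0   2    2    -1   1 ]
  [ 0  -2   -2     2  -1 ]
R2 ← -1·R2
  [ 1   0  2/3  -2/3   0 ]
  [ 0   1    1     0   0 ]
  [ 0   2    2    -1   1 ]
  [ 0  -2   -2     2  -1 ]
R3 ← R3 − 2·R2
  [ 1   0  2/3  -2/3   0 ]
  [ 0   1    1     0   0 ]
  [ 0   0    0    -1   1 ]
  [ 0  -2   -2     2  -1 ]
R4 ← R4 + 2·R2
  [ 1  0  2/3  -2/3   0 ]
  [ 0  1    1     0   0 ]
  [ 0  0    0    -1   1 ]
  [ 0  0    0     2  -1 ]
R3 ← -1·R3
  [ 1  0  2/3  -2/3   0 ]
  [ 0  1    1     0   0 ]
  [ 0  0    0     1  -1 ]
  [ 0  0    0     2  -1 ]
R4 ← R4 − 2·R3
  [ 1  0  2/3  -2/3   0 ]
  [ 0  1    1     0   0 ]
  [ 0  0    0     1  -1 ]
  [ 0  0    0     0   1 ]
R3 ← R3 + R4
  [ 1  0  2/3  -2/3  0 ]
  [ 0  1    1     0  0 ]
  [ 0  0    0     1  0 ]
  [ 0  0    0     0  1 ]
R1 ← R1 + 2/3·R3
  [ 1  0  2/3  0  0 ]
  [ 0  1    1  0  0 ]
  [ 0  0    0  1  0 ]
  [ 0  0    0  0  1 ]

[[1, 0, 2/3, 0, 0], [0, 1, 1, 0, 0], [0, 0, 0, 1, 0], [0, 0, 0, 0, 1]]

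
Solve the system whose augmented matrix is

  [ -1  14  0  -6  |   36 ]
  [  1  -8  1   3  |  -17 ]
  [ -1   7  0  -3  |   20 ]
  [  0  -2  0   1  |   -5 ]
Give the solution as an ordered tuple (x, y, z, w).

Multiply R1 by -1.
  [  1  -14  0   6  |  -36 ]
  [  1   -8  1   3  |  -17 ]
  [ -1    7  0  -3  |   20 ]
  [  0   -2  0   1  |   -5 ]
Subtract R1 from R2.
  [  1  -14  0   6  |  -36 ]
  [  0    6  1  -3  |   19 ]
  [ -1    7  0  -3  |   20 ]
  [  0   -2  0   1  |   -5 ]
Add R1 to R3.
  [ 1  -14  0   6  |  -36 ]
  [ 0    6  1  -3  |   19 ]
  [ 0   -7  0   3  |  -16 ]
  [ 0   -2  0   1  |   -5 ]
Multiply R2 by 1/6.
  [ 1  -14    0     6  |   -36 ]
  [ 0    1  1/6  -1/2  |  19/6 ]
  [ 0   -7    0     3  |   -16 ]
  [ 0   -2    0     1  |    -5 ]
Add 7 times R2 to R3.
  [ 1  -14    0     6  |   -36 ]
  [ 0    1  1/6  -1/2  |  19/6 ]
  [ 0    0  7/6  -1/2  |  37/6 ]
  [ 0   -2    0     1  |    -5 ]
Add 2 times R2 to R4.
  [ 1  -14    0     6  |   -36 ]
  [ 0    1  1/6  -1/2  |  19/6 ]
  [ 0    0  7/6  -1/2  |  37/6 ]
  [ 0    0  1/3     0  |   4/3 ]
Multiply R3 by 6/7.
  [ 1  -14    0     6  |   -36 ]
  [ 0    1  1/6  -1/2  |  19/6 ]
  [ 0    0    1  -3/7  |  37/7 ]
  [ 0    0  1/3     0  |   4/3 ]
Subtract 1/3 times R3 from R4.
  [ 1  -14    0     6  |   -36 ]
  [ 0    1  1/6  -1/2  |  19/6 ]
  [ 0    0    1  -3/7  |  37/7 ]
  [ 0    0    0   1/7  |  -3/7 ]
Multiply R4 by 7.
  [ 1  -14    0     6  |   -36 ]
  [ 0    1  1/6  -1/2  |  19/6 ]
  [ 0    0    1  -3/7  |  37/7 ]
  [ 0    0    0     1  |    -3 ]
Add 3/7 times R4 to R3.
  [ 1  -14    0     6  |   -36 ]
  [ 0    1  1/6  -1/2  |  19/6 ]
  [ 0    0    1     0  |     4 ]
  [ 0    0    0     1  |    -3 ]
Add 1/2 times R4 to R2.
  [ 1  -14    0  6  |  -36 ]
  [ 0    1  1/6  0  |  5/3 ]
  [ 0    0    1  0  |    4 ]
  [ 0    0    0  1  |   -3 ]
Subtract 6 times R4 from R1.
  [ 1  -14    0  0  |  -18 ]
  [ 0    1  1/6  0  |  5/3 ]
  [ 0    0    1  0  |    4 ]
  [ 0    0    0  1  |   -3 ]
Subtract 1/6 times R3 from R2.
  [ 1  -14  0  0  |  -18 ]
  [ 0    1  0  0  |    1 ]
  [ 0    0  1  0  |    4 ]
  [ 0    0  0  1  |   -3 ]
Add 14 times R2 to R1.
  [ 1  0  0  0  |  -4 ]
  [ 0  1  0  0  |   1 ]
  [ 0  0  1  0  |   4 ]
  [ 0  0  0  1  |  -3 ]
Reading off the last column: x = -4, y = 1, z = 4, w = -3.

(-4, 1, 4, -3)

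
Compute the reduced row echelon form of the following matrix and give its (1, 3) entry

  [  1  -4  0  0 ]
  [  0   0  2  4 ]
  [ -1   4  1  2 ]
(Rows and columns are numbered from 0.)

ρ3 → ρ3 + ρ1
  [ 1  -4  0  0 ]
  [ 0   0  2  4 ]
  [ 0   0  1  2 ]
ρ2 → 1/2·ρ2
  [ 1  -4  0  0 ]
  [ 0   0  1  2 ]
  [ 0   0  1  2 ]
ρ3 → ρ3 − ρ2
  [ 1  -4  0  0 ]
  [ 0   0  1  2 ]
  [ 0   0  0  0 ]

2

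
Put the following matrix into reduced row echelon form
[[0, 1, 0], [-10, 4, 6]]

Swap r1 and r2.
  [ -10  4  6 ]
  [   0  1  0 ]
Multiply r1 by -1/10.
  [ 1  -2/5  -3/5 ]
  [ 0     1     0 ]
Add 2/5 times r2 to r1.
  [ 1  0  -3/5 ]
  [ 0  1     0 ]

[[1, 0, -3/5], [0, 1, 0]]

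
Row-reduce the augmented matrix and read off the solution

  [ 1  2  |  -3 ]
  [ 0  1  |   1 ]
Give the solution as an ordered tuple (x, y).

R1 := R1 − 2·R2
  [ 1  0  |  -5 ]
  [ 0  1  |   1 ]
Reading off the last column: x = -5, y = 1.

(-5, 1)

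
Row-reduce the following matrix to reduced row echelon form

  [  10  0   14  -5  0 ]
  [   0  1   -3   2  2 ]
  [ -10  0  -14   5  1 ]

r1 -> 1/10·r1
r3 -> r3 + 10·r1
r2 -> r2 − 2·r3

[[1, 0, 7/5, -1/2, 0], [0, 1, -3, 2, 0], [0, 0, 0, 0, 1]]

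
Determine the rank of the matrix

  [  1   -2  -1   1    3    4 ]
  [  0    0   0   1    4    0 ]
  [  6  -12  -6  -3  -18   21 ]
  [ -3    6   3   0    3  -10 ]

rank = 3

Subtract 6 times r1 from r3.
  [  1  -2  -1   1    3    4 ]
  [  0   0   0   1    4    0 ]
  [  0   0   0  -9  -36   -3 ]
  [ -3   6   3   0    3  -10 ]
Add 3 times r1 to r4.
  [ 1  -2  -1   1    3   4 ]
  [ 0   0   0   1    4   0 ]
  [ 0   0   0  -9  -36  -3 ]
  [ 0   0   0   3   12   2 ]
Add 9 times r2 to r3.
  [ 1  -2  -1  1   3   4 ]
  [ 0   0   0  1   4   0 ]
  [ 0   0   0  0   0  -3 ]
  [ 0   0   0  3  12   2 ]
Subtract 3 times r2 from r4.
  [ 1  -2  -1  1  3   4 ]
  [ 0   0   0  1  4   0 ]
  [ 0   0   0  0  0  -3 ]
  [ 0   0   0  0  0   2 ]
Multiply r3 by -1/3.
  [ 1  -2  -1  1  3  4 ]
  [ 0   0   0  1  4  0 ]
  [ 0   0   0  0  0  1 ]
  [ 0   0   0  0  0  2 ]
Subtract 2 times r3 from r4.
  [ 1  -2  -1  1  3  4 ]
  [ 0   0   0  1  4  0 ]
  [ 0   0   0  0  0  1 ]
  [ 0   0   0  0  0  0 ]
Subtract 4 times r3 from r1.
  [ 1  -2  -1  1  3  0 ]
  [ 0   0   0  1  4  0 ]
  [ 0   0   0  0  0  1 ]
  [ 0   0   0  0  0  0 ]
Subtract r2 from r1.
  [ 1  -2  -1  0  -1  0 ]
  [ 0   0   0  1   4  0 ]
  [ 0   0   0  0   0  1 ]
  [ 0   0   0  0   0  0 ]
The reduced form has 3 nonzero rows.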